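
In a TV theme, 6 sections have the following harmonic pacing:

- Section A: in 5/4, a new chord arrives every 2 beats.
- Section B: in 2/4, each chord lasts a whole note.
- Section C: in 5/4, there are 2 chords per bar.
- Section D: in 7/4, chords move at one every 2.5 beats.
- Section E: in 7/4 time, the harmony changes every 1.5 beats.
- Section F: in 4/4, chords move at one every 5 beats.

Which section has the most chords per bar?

Section E

A: 5/2 = 2.5 chords/bar.
B: 2/4 = 0.5 chords/bar.
C: 5/2.5 = 2 chords/bar.
D: 7/2.5 = 2.8 chords/bar.
E: 7/1.5 = 14/3 chords/bar.
F: 4/5 = 0.8 chords/bar.
Fastest is E at 14/3 chords/bar.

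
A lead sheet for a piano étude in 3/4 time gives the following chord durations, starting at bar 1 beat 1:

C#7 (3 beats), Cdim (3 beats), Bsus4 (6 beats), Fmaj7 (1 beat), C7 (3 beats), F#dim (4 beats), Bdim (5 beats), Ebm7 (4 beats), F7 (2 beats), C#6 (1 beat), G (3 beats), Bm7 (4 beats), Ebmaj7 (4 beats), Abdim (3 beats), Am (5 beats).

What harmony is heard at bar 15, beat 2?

Beat 2 of bar 15 is beat (15−1)×3 + 2 = 44 overall.
Running totals: C#7 ends at 3, Cdim ends at 6, Bsus4 ends at 12, Fmaj7 ends at 13, C7 ends at 16, F#dim ends at 20, Bdim ends at 25, Ebm7 ends at 29, F7 ends at 31, C#6 ends at 32, G ends at 35, Bm7 ends at 39, Ebmaj7 ends at 43, Abdim ends at 46.
Beat 44 falls within Abdim.

Abdim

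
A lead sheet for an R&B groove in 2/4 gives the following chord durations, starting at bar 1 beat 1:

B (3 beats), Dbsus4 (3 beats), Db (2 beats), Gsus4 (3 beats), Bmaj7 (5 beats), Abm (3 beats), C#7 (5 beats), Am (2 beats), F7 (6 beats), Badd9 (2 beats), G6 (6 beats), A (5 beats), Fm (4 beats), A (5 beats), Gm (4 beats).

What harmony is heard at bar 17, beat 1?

Beat 1 of bar 17 is beat (17−1)×2 + 1 = 33 overall.
Running totals: B ends at 3, Dbsus4 ends at 6, Db ends at 8, Gsus4 ends at 11, Bmaj7 ends at 16, Abm ends at 19, C#7 ends at 24, Am ends at 26, F7 ends at 32, Badd9 ends at 34.
Beat 33 falls within Badd9.

Badd9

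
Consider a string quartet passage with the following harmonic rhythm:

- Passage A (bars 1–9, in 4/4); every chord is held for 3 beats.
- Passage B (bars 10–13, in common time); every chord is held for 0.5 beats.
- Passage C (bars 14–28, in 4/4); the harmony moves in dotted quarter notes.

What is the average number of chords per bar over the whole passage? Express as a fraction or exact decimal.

3 chords per bar

A: 9 bars of 4 beats is 36 beats; at 3 beats each that's 12 chords.
B: 4 bars of 4 beats is 16 beats; at 0.5 beats each that's 32 chords.
C: 15 bars of 4 beats is 60 beats; at 1.5 beats each that's 40 chords.
Overall: 84 chords over 28 bars → 84/28 = 3 chords per bar.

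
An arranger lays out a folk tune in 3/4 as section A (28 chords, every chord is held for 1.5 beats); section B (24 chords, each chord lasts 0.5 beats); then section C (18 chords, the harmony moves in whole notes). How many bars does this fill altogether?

A: 28 × 1.5 = 42 beats = 14 bars.
B: 24 × 0.5 = 12 beats = 4 bars.
C: 18 × 4 = 72 beats = 24 bars.
Total: 14 + 4 + 24 = 42 bars.

42 bars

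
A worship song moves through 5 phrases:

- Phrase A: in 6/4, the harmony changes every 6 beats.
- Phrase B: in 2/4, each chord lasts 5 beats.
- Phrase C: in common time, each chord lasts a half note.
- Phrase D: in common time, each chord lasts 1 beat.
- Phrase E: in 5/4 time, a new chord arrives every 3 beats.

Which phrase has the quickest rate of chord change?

Phrase D

A: 6 beats/bar ÷ 6 beats/chord = 1 chord/bar.
B: 2 beats/bar ÷ 5 beats/chord = 0.4 chords/bar.
C: 4 beats/bar ÷ 2 beats/chord = 2 chords/bar.
D: 4 beats/bar ÷ 1 beat/chord = 4 chords/bar.
E: 5 beats/bar ÷ 3 beats/chord = 5/3 chords/bar.
Fastest is D at 4 chords/bar.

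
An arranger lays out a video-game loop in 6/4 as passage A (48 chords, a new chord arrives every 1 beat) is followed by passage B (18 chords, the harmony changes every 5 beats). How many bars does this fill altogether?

23 bars

A: 48 × 1 = 48 beats = 8 bars.
B: 18 × 5 = 90 beats = 15 bars.
Total: 8 + 15 = 23 bars.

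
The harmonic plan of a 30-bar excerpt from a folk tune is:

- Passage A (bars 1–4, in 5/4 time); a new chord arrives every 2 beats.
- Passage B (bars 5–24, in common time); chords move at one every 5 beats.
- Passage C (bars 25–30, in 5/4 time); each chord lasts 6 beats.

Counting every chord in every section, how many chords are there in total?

31 chords

A has 20 beats and chords last 2 each, so 10 chords.
B has 80 beats and chords last 5 each, so 16 chords.
C has 30 beats and chords last 6 each, so 5 chords.
Total: 10 + 16 + 5 = 31.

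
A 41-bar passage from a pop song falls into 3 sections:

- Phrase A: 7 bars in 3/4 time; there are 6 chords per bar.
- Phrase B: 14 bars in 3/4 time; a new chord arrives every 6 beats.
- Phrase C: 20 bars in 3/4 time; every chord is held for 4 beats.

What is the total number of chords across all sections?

64 chords

A has 21 beats and chords last 0.5 each, so 42 chords.
B has 42 beats and chords last 6 each, so 7 chords.
C has 60 beats and chords last 4 each, so 15 chords.
Total: 42 + 7 + 15 = 64.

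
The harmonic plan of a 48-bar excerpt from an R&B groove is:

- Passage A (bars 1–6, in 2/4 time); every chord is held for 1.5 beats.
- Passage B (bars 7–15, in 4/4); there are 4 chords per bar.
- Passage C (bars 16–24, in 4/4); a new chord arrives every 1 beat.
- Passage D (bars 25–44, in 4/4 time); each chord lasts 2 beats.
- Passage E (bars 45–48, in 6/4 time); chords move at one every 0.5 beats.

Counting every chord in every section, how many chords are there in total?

168 chords

A has 12 beats and chords last 1.5 each, so 8 chords.
B has 36 beats and chords last 1 each, so 36 chords.
C has 36 beats and chords last 1 each, so 36 chords.
D has 80 beats and chords last 2 each, so 40 chords.
E has 24 beats and chords last 0.5 each, so 48 chords.
Total: 8 + 36 + 36 + 40 + 48 = 168.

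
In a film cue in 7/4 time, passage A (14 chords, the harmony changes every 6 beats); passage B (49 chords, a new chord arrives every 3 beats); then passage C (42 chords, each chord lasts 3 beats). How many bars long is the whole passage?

51 bars

A: 14 × 6 = 84 beats = 12 bars.
B: 49 × 3 = 147 beats = 21 bars.
C: 42 × 3 = 126 beats = 18 bars.
Total: 12 + 21 + 18 = 51 bars.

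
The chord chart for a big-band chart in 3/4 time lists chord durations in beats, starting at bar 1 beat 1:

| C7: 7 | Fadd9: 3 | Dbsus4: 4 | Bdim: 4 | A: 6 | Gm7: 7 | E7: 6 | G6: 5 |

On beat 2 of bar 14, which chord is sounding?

Beat 2 of bar 14 is beat (14−1)×3 + 2 = 41 overall.
Running totals: C7 ends at 7, Fadd9 ends at 10, Dbsus4 ends at 14, Bdim ends at 18, A ends at 24, Gm7 ends at 31, E7 ends at 37, G6 ends at 42.
Beat 41 falls within G6.

G6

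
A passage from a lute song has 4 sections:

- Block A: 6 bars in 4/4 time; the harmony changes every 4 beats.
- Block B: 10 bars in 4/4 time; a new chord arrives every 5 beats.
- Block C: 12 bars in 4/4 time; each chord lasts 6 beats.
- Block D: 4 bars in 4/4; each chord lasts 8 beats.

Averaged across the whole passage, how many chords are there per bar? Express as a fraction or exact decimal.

0.75 chords per bar

A: 6 bars of 4 beats is 24 beats; at 4 beats each that's 6 chords.
B: 10 bars of 4 beats is 40 beats; at 5 beats each that's 8 chords.
C: 12 bars of 4 beats is 48 beats; at 6 beats each that's 8 chords.
D: 4 bars of 4 beats is 16 beats; at 8 beats each that's 2 chords.
Overall: 24 chords over 32 bars → 24/32 = 0.75 chords per bar.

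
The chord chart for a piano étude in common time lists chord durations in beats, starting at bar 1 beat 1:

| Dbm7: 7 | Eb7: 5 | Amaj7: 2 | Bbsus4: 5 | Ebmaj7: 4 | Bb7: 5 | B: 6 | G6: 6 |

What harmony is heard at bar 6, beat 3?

Ebmaj7

Beat 3 of bar 6 is beat (6−1)×4 + 3 = 23 overall.
Running totals: Dbm7 ends at 7, Eb7 ends at 12, Amaj7 ends at 14, Bbsus4 ends at 19, Ebmaj7 ends at 23.
Beat 23 falls within Ebmaj7.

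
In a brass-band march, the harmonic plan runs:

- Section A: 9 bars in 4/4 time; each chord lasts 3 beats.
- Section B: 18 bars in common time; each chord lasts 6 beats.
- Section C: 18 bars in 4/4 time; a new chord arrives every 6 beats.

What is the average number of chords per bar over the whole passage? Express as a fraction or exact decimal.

0.8 chords per bar

A: 9 × 4 = 36 beats ÷ 3 = 12 chords.
B: 18 × 4 = 72 beats ÷ 6 = 12 chords.
C: 18 × 4 = 72 beats ÷ 6 = 12 chords.
Overall: 36 chords over 45 bars → 36/45 = 0.8 chords per bar.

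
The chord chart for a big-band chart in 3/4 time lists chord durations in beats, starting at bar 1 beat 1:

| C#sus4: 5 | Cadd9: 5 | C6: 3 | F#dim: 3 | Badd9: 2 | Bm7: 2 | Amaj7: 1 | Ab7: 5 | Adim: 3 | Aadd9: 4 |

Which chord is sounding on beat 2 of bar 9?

Ab7

Beat 2 of bar 9 is beat (9−1)×3 + 2 = 26 overall.
Running totals: C#sus4 ends at 5, Cadd9 ends at 10, C6 ends at 13, F#dim ends at 16, Badd9 ends at 18, Bm7 ends at 20, Amaj7 ends at 21, Ab7 ends at 26.
Beat 26 falls within Ab7.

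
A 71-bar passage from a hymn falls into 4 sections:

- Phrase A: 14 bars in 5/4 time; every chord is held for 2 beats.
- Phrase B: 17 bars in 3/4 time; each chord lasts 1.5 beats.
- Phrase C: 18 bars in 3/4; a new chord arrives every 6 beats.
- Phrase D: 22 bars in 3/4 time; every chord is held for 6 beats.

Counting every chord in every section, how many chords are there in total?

A has 70 beats and chords last 2 each, so 35 chords.
B has 51 beats and chords last 1.5 each, so 34 chords.
C has 54 beats and chords last 6 each, so 9 chords.
D has 66 beats and chords last 6 each, so 11 chords.
Total: 35 + 34 + 9 + 11 = 89.

89 chords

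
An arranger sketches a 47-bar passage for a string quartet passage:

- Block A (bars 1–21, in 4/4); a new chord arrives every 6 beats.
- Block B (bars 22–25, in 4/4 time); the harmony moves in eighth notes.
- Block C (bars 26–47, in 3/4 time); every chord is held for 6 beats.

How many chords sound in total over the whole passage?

A: 21·4 = 84 beats, 84/6 = 14 chords.
B: 4·4 = 16 beats, 16/0.5 = 32 chords.
C: 22·3 = 66 beats, 66/6 = 11 chords.
Total: 14 + 32 + 11 = 57.

57 chords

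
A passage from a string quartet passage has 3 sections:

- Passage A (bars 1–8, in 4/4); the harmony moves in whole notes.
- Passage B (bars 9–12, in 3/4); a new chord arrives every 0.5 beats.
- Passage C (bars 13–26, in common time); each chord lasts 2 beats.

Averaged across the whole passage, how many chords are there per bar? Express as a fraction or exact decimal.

30/13 chords per bar

A: 8 × 4 = 32 beats ÷ 4 = 8 chords.
B: 4 × 3 = 12 beats ÷ 0.5 = 24 chords.
C: 14 × 4 = 56 beats ÷ 2 = 28 chords.
Overall: 60 chords over 26 bars → 60/26 = 30/13 chords per bar.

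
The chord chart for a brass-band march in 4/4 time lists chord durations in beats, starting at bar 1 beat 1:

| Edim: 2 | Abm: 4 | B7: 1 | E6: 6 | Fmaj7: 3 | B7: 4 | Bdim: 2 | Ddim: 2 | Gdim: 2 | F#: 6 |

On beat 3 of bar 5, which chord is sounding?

B7

Beat 3 of bar 5 is beat (5−1)×4 + 3 = 19 overall.
Running totals: Edim ends at 2, Abm ends at 6, B7 ends at 7, E6 ends at 13, Fmaj7 ends at 16, B7 ends at 20.
Beat 19 falls within B7.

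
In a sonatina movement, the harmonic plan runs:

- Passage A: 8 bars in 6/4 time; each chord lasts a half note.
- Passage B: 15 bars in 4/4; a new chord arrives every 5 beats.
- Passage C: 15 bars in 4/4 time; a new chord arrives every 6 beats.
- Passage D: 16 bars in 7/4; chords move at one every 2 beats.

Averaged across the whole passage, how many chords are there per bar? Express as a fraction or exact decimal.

17/9 chords per bar

A: 8 bars of 6 beats is 48 beats; at 2 beats each that's 24 chords.
B: 15 bars of 4 beats is 60 beats; at 5 beats each that's 12 chords.
C: 15 bars of 4 beats is 60 beats; at 6 beats each that's 10 chords.
D: 16 bars of 7 beats is 112 beats; at 2 beats each that's 56 chords.
Overall: 102 chords over 54 bars → 102/54 = 17/9 chords per bar.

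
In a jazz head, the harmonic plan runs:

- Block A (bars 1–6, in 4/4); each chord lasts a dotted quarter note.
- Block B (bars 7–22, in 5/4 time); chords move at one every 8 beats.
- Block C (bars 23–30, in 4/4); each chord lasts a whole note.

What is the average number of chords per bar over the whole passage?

A: 6 bars of 4 beats is 24 beats; at 1.5 beats each that's 16 chords.
B: 16 bars of 5 beats is 80 beats; at 8 beats each that's 10 chords.
C: 8 bars of 4 beats is 32 beats; at 4 beats each that's 8 chords.
Overall: 34 chords over 30 bars → 34/30 = 17/15 chords per bar.

17/15 chords per bar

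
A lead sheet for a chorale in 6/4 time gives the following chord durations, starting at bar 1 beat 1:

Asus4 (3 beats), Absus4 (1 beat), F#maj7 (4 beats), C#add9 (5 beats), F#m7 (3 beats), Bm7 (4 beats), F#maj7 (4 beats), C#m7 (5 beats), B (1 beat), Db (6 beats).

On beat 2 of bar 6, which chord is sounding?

Beat 2 of bar 6 is beat (6−1)×6 + 2 = 32 overall.
Running totals: Asus4 ends at 3, Absus4 ends at 4, F#maj7 ends at 8, C#add9 ends at 13, F#m7 ends at 16, Bm7 ends at 20, F#maj7 ends at 24, C#m7 ends at 29, B ends at 30, Db ends at 36.
Beat 32 falls within Db.

Db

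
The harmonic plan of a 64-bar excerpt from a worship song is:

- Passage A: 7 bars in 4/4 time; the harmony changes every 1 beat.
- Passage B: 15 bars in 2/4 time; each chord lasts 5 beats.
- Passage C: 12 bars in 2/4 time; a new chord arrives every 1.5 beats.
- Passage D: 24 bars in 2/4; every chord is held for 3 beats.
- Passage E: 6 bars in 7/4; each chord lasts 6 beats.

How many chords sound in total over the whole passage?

A: 7 bars × 4 beats = 28 beats; 1 beat/chord → 28 chords.
B: 15 bars × 2 beats = 30 beats; 5 beats/chord → 6 chords.
C: 12 bars × 2 beats = 24 beats; 1.5 beats/chord → 16 chords.
D: 24 bars × 2 beats = 48 beats; 3 beats/chord → 16 chords.
E: 6 bars × 7 beats = 42 beats; 6 beats/chord → 7 chords.
Total: 28 + 6 + 16 + 16 + 7 = 73.

73 chords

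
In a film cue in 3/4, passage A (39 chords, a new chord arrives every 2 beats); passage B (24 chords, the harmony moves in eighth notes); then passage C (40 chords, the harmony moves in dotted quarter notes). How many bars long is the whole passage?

50 bars

A: 39 × 2 = 78 beats = 26 bars.
B: 24 × 0.5 = 12 beats = 4 bars.
C: 40 × 1.5 = 60 beats = 20 bars.
Total: 26 + 4 + 20 = 50 bars.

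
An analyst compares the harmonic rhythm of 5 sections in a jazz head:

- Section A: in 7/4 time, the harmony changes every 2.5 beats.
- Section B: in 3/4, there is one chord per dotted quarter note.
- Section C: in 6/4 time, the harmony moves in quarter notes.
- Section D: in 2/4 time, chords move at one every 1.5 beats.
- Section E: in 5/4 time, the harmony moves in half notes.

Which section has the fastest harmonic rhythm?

Section C

A: each chord is 2.5 beats in 7/4, so 2.8 per bar.
B: each chord is 1.5 beats in 3/4, so 2 per bar.
C: each chord is 1 beat in 6/4, so 6 per bar.
D: each chord is 1.5 beats in 2/4, so 4/3 per bar.
E: each chord is 2 beats in 5/4, so 2.5 per bar.
Fastest is C at 6 chords/bar.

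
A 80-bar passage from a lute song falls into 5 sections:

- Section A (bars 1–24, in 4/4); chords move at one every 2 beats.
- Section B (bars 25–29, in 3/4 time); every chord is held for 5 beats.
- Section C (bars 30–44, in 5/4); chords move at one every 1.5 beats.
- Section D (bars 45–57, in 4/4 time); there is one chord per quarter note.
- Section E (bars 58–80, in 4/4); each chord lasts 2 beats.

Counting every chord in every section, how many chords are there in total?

199 chords

A has 96 beats and chords last 2 each, so 48 chords.
B has 15 beats and chords last 5 each, so 3 chords.
C has 75 beats and chords last 1.5 each, so 50 chords.
D has 52 beats and chords last 1 each, so 52 chords.
E has 92 beats and chords last 2 each, so 46 chords.
Total: 48 + 3 + 50 + 52 + 46 = 199.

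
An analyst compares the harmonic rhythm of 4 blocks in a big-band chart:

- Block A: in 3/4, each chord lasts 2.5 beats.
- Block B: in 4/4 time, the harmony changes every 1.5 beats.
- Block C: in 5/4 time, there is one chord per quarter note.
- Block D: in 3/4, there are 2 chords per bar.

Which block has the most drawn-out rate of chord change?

Block A

A: 3 beats/bar ÷ 2.5 beats/chord = 1.2 chords/bar.
B: 4 beats/bar ÷ 1.5 beats/chord = 8/3 chords/bar.
C: 5 beats/bar ÷ 1 beat/chord = 5 chords/bar.
D: 3 beats/bar ÷ 1.5 beats/chord = 2 chords/bar.
Slowest is A at 1.2 chords/bar.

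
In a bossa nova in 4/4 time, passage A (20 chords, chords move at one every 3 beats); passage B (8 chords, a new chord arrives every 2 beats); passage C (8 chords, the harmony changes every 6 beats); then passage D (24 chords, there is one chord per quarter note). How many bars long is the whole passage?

37 bars

A: 20 × 3 = 60 beats = 15 bars.
B: 8 × 2 = 16 beats = 4 bars.
C: 8 × 6 = 48 beats = 12 bars.
D: 24 × 1 = 24 beats = 6 bars.
Total: 15 + 4 + 12 + 6 = 37 bars.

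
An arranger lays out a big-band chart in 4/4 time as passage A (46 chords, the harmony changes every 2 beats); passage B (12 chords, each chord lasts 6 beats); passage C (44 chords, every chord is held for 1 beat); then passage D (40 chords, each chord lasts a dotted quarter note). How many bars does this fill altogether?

A: 46 × 2 = 92 beats = 23 bars.
B: 12 × 6 = 72 beats = 18 bars.
C: 44 × 1 = 44 beats = 11 bars.
D: 40 × 1.5 = 60 beats = 15 bars.
Total: 23 + 18 + 11 + 15 = 67 bars.

67 bars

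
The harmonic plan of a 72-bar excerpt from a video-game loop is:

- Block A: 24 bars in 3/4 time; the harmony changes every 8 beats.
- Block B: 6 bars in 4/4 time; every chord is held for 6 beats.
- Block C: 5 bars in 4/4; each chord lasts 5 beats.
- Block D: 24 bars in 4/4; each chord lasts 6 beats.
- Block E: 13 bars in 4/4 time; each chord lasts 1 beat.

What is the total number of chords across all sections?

85 chords

A: 24·3 = 72 beats, 72/8 = 9 chords.
B: 6·4 = 24 beats, 24/6 = 4 chords.
C: 5·4 = 20 beats, 20/5 = 4 chords.
D: 24·4 = 96 beats, 96/6 = 16 chords.
E: 13·4 = 52 beats, 52/1 = 52 chords.
Total: 9 + 4 + 4 + 16 + 52 = 85.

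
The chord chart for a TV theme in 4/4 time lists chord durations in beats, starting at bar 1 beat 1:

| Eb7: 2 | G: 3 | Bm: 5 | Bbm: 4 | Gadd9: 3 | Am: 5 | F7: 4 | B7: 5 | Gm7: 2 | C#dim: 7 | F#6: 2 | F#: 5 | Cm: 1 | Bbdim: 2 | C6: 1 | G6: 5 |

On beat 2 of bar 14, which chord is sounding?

G6

Beat 2 of bar 14 is beat (14−1)×4 + 2 = 54 overall.
Running totals: Eb7 ends at 2, G ends at 5, Bm ends at 10, Bbm ends at 14, Gadd9 ends at 17, Am ends at 22, F7 ends at 26, B7 ends at 31, Gm7 ends at 33, C#dim ends at 40, F#6 ends at 42, F# ends at 47, Cm ends at 48, Bbdim ends at 50, C6 ends at 51, G6 ends at 56.
Beat 54 falls within G6.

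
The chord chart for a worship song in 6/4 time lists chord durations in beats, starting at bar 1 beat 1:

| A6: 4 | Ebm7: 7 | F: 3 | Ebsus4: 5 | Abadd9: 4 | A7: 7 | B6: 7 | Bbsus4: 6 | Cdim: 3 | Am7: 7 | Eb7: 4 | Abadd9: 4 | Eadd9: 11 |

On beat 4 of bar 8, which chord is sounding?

Beat 4 of bar 8 is beat (8−1)×6 + 4 = 46 overall.
Running totals: A6 ends at 4, Ebm7 ends at 11, F ends at 14, Ebsus4 ends at 19, Abadd9 ends at 23, A7 ends at 30, B6 ends at 37, Bbsus4 ends at 43, Cdim ends at 46.
Beat 46 falls within Cdim.

Cdim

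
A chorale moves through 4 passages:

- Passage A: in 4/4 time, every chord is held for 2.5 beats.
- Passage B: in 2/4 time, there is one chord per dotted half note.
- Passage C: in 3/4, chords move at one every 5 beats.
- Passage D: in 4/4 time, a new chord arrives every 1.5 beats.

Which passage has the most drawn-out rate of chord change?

A: each chord is 2.5 beats in 4/4, so 1.6 per bar.
B: each chord is 3 beats in 2/4, so 2/3 per bar.
C: each chord is 5 beats in 3/4, so 0.6 per bar.
D: each chord is 1.5 beats in 4/4, so 8/3 per bar.
Slowest is C at 0.6 chords/bar.

Passage C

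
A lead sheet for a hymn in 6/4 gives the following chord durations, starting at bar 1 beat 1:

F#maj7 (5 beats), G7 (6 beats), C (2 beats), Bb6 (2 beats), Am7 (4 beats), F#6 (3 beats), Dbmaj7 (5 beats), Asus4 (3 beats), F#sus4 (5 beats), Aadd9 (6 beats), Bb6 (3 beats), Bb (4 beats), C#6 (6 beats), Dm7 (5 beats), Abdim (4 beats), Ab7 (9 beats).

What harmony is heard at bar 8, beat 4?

Bb

Beat 4 of bar 8 is beat (8−1)×6 + 4 = 46 overall.
Running totals: F#maj7 ends at 5, G7 ends at 11, C ends at 13, Bb6 ends at 15, Am7 ends at 19, F#6 ends at 22, Dbmaj7 ends at 27, Asus4 ends at 30, F#sus4 ends at 35, Aadd9 ends at 41, Bb6 ends at 44, Bb ends at 48.
Beat 46 falls within Bb.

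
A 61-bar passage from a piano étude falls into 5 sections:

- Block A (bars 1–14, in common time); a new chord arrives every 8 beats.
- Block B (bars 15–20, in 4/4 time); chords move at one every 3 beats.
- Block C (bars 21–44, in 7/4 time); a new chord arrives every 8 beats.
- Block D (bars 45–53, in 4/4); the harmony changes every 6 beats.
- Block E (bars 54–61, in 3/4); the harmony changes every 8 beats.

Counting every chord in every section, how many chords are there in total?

45 chords

A: 14·4 = 56 beats, 56/8 = 7 chords.
B: 6·4 = 24 beats, 24/3 = 8 chords.
C: 24·7 = 168 beats, 168/8 = 21 chords.
D: 9·4 = 36 beats, 36/6 = 6 chords.
E: 8·3 = 24 beats, 24/8 = 3 chords.
Total: 7 + 8 + 21 + 6 + 3 = 45.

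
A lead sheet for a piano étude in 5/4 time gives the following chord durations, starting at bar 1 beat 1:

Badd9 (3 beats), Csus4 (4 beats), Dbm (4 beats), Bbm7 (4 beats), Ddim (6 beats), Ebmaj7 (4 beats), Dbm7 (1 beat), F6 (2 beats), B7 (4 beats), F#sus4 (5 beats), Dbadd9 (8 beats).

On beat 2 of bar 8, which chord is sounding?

F#sus4

Beat 2 of bar 8 is beat (8−1)×5 + 2 = 37 overall.
Running totals: Badd9 ends at 3, Csus4 ends at 7, Dbm ends at 11, Bbm7 ends at 15, Ddim ends at 21, Ebmaj7 ends at 25, Dbm7 ends at 26, F6 ends at 28, B7 ends at 32, F#sus4 ends at 37.
Beat 37 falls within F#sus4.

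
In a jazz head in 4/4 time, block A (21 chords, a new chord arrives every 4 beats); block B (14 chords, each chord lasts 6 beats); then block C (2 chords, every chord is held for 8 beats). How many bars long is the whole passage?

A: 21 × 4 = 84 beats = 21 bars.
B: 14 × 6 = 84 beats = 21 bars.
C: 2 × 8 = 16 beats = 4 bars.
Total: 21 + 21 + 4 = 46 bars.

46 bars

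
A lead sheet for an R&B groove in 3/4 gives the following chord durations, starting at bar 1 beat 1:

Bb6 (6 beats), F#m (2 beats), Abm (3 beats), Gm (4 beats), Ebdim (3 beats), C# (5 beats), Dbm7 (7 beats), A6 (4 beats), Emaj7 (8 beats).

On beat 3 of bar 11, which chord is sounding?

Beat 3 of bar 11 is beat (11−1)×3 + 3 = 33 overall.
Running totals: Bb6 ends at 6, F#m ends at 8, Abm ends at 11, Gm ends at 15, Ebdim ends at 18, C# ends at 23, Dbm7 ends at 30, A6 ends at 34.
Beat 33 falls within A6.

A6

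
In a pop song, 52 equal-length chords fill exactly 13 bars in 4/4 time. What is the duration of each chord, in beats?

13 bars × 4 beats/bar = 52 beats total.
52 beats ÷ 52 chords = 1 beats per chord.
(That is a quarter note.)

1 beat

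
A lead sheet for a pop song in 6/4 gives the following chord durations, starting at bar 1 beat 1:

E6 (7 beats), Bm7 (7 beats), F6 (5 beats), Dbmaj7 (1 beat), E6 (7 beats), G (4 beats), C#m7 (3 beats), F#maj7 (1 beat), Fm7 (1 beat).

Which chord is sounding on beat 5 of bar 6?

F#maj7

Beat 5 of bar 6 is beat (6−1)×6 + 5 = 35 overall.
Running totals: E6 ends at 7, Bm7 ends at 14, F6 ends at 19, Dbmaj7 ends at 20, E6 ends at 27, G ends at 31, C#m7 ends at 34, F#maj7 ends at 35.
Beat 35 falls within F#maj7.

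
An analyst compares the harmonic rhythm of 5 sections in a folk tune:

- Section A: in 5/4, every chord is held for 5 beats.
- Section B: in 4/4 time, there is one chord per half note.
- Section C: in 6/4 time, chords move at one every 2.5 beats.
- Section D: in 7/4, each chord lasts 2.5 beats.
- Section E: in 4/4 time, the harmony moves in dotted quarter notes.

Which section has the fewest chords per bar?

A: 5 beats/bar ÷ 5 beats/chord = 1 chord/bar.
B: 4 beats/bar ÷ 2 beats/chord = 2 chords/bar.
C: 6 beats/bar ÷ 2.5 beats/chord = 2.4 chords/bar.
D: 7 beats/bar ÷ 2.5 beats/chord = 2.8 chords/bar.
E: 4 beats/bar ÷ 1.5 beats/chord = 8/3 chords/bar.
Slowest is A at 1 chords/bar.

Section A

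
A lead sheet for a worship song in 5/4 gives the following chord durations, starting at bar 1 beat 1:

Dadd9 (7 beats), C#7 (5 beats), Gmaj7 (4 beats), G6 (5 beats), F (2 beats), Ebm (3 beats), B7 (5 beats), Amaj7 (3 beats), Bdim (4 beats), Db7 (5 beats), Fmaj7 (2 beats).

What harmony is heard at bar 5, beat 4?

Ebm

Beat 4 of bar 5 is beat (5−1)×5 + 4 = 24 overall.
Running totals: Dadd9 ends at 7, C#7 ends at 12, Gmaj7 ends at 16, G6 ends at 21, F ends at 23, Ebm ends at 26.
Beat 24 falls within Ebm.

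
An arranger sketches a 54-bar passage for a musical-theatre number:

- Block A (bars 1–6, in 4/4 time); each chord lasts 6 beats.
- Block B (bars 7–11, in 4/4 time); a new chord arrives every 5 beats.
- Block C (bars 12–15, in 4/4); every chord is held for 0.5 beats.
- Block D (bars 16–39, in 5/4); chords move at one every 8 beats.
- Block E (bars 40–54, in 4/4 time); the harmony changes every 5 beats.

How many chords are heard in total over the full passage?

A: 6·4 = 24 beats, 24/6 = 4 chords.
B: 5·4 = 20 beats, 20/5 = 4 chords.
C: 4·4 = 16 beats, 16/0.5 = 32 chords.
D: 24·5 = 120 beats, 120/8 = 15 chords.
E: 15·4 = 60 beats, 60/5 = 12 chords.
Total: 4 + 4 + 32 + 15 + 12 = 67.

67 chords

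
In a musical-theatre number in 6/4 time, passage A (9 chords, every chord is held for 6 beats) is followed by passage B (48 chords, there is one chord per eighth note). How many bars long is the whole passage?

A: 9 × 6 = 54 beats = 9 bars.
B: 48 × 0.5 = 24 beats = 4 bars.
Total: 9 + 4 = 13 bars.

13 bars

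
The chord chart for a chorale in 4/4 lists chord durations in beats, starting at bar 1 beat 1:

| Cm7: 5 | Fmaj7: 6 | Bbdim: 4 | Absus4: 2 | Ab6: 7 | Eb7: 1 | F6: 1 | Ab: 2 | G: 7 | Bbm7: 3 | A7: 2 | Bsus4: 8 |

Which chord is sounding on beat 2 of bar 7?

F6

Beat 2 of bar 7 is beat (7−1)×4 + 2 = 26 overall.
Running totals: Cm7 ends at 5, Fmaj7 ends at 11, Bbdim ends at 15, Absus4 ends at 17, Ab6 ends at 24, Eb7 ends at 25, F6 ends at 26.
Beat 26 falls within F6.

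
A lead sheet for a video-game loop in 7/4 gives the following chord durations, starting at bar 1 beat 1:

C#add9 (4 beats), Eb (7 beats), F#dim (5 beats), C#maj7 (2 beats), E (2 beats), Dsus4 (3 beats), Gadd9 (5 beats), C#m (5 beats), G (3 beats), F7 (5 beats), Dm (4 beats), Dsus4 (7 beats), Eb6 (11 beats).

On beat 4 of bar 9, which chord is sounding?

Beat 4 of bar 9 is beat (9−1)×7 + 4 = 60 overall.
Running totals: C#add9 ends at 4, Eb ends at 11, F#dim ends at 16, C#maj7 ends at 18, E ends at 20, Dsus4 ends at 23, Gadd9 ends at 28, C#m ends at 33, G ends at 36, F7 ends at 41, Dm ends at 45, Dsus4 ends at 52, Eb6 ends at 63.
Beat 60 falls within Eb6.

Eb6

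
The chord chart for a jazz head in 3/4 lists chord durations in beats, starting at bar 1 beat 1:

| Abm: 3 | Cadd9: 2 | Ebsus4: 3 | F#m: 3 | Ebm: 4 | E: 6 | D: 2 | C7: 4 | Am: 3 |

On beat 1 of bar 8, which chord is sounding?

Beat 1 of bar 8 is beat (8−1)×3 + 1 = 22 overall.
Running totals: Abm ends at 3, Cadd9 ends at 5, Ebsus4 ends at 8, F#m ends at 11, Ebm ends at 15, E ends at 21, D ends at 23.
Beat 22 falls within D.

D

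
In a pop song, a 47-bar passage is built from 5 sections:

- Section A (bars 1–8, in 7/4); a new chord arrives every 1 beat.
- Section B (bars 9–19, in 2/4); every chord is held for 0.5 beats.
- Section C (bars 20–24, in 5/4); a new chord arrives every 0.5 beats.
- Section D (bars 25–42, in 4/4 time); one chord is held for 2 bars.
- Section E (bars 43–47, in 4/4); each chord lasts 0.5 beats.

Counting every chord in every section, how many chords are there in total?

199 chords

A: 8 bars × 7 beats = 56 beats; 1 beat/chord → 56 chords.
B: 11 bars × 2 beats = 22 beats; 0.5 beats/chord → 44 chords.
C: 5 bars × 5 beats = 25 beats; 0.5 beats/chord → 50 chords.
D: 18 bars × 4 beats = 72 beats; 8 beats/chord → 9 chords.
E: 5 bars × 4 beats = 20 beats; 0.5 beats/chord → 40 chords.
Total: 56 + 44 + 50 + 9 + 40 = 199.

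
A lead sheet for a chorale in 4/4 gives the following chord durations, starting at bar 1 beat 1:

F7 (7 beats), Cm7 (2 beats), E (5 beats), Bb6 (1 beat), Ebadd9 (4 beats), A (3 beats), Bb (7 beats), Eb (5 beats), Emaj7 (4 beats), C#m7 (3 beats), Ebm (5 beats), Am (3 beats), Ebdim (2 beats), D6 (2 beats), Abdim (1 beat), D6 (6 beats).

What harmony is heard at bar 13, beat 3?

Beat 3 of bar 13 is beat (13−1)×4 + 3 = 51 overall.
Running totals: F7 ends at 7, Cm7 ends at 9, E ends at 14, Bb6 ends at 15, Ebadd9 ends at 19, A ends at 22, Bb ends at 29, Eb ends at 34, Emaj7 ends at 38, C#m7 ends at 41, Ebm ends at 46, Am ends at 49, Ebdim ends at 51.
Beat 51 falls within Ebdim.

Ebdim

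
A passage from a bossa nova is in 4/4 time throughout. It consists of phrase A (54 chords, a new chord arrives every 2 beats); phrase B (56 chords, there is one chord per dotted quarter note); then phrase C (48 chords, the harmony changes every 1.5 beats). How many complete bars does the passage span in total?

66 bars

A: 54 × 2 = 108 beats = 27 bars.
B: 56 × 1.5 = 84 beats = 21 bars.
C: 48 × 1.5 = 72 beats = 18 bars.
Total: 27 + 21 + 18 = 66 bars.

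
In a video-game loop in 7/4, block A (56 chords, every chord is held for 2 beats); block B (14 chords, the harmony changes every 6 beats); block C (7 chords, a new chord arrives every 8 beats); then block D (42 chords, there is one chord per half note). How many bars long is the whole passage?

A: 56 × 2 = 112 beats = 16 bars.
B: 14 × 6 = 84 beats = 12 bars.
C: 7 × 8 = 56 beats = 8 bars.
D: 42 × 2 = 84 beats = 12 bars.
Total: 16 + 12 + 8 + 12 = 48 bars.

48 bars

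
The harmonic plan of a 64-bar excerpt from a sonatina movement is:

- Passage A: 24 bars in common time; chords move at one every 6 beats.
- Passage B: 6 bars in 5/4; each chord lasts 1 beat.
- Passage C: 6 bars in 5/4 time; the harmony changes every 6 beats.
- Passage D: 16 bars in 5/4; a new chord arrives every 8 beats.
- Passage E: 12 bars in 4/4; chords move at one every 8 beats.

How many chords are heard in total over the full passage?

A has 96 beats and chords last 6 each, so 16 chords.
B has 30 beats and chords last 1 each, so 30 chords.
C has 30 beats and chords last 6 each, so 5 chords.
D has 80 beats and chords last 8 each, so 10 chords.
E has 48 beats and chords last 8 each, so 6 chords.
Total: 16 + 30 + 5 + 10 + 6 = 67.

67 chords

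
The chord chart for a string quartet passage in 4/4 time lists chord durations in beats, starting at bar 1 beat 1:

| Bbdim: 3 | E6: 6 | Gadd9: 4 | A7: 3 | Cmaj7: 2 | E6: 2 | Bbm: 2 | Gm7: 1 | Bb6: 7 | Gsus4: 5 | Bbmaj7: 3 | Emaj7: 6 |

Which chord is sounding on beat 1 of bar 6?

Beat 1 of bar 6 is beat (6−1)×4 + 1 = 21 overall.
Running totals: Bbdim ends at 3, E6 ends at 9, Gadd9 ends at 13, A7 ends at 16, Cmaj7 ends at 18, E6 ends at 20, Bbm ends at 22.
Beat 21 falls within Bbm.

Bbm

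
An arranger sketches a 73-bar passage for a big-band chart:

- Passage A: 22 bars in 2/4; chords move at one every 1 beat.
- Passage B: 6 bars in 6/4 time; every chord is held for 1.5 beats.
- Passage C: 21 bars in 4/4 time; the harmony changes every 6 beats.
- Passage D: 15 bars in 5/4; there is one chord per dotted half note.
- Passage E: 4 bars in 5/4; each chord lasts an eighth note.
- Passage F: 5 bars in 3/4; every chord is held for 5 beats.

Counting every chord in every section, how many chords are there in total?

150 chords

A: 22 bars × 2 beats = 44 beats; 1 beat/chord → 44 chords.
B: 6 bars × 6 beats = 36 beats; 1.5 beats/chord → 24 chords.
C: 21 bars × 4 beats = 84 beats; 6 beats/chord → 14 chords.
D: 15 bars × 5 beats = 75 beats; 3 beats/chord → 25 chords.
E: 4 bars × 5 beats = 20 beats; 0.5 beats/chord → 40 chords.
F: 5 bars × 3 beats = 15 beats; 5 beats/chord → 3 chords.
Total: 44 + 24 + 14 + 25 + 40 + 3 = 150.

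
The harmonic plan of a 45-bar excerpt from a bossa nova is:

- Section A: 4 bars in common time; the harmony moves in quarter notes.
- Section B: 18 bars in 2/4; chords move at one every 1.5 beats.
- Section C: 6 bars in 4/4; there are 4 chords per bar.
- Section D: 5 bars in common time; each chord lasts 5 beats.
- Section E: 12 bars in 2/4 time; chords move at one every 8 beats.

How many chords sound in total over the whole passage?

A: 4 bars × 4 beats = 16 beats; 1 beat/chord → 16 chords.
B: 18 bars × 2 beats = 36 beats; 1.5 beats/chord → 24 chords.
C: 6 bars × 4 beats = 24 beats; 1 beat/chord → 24 chords.
D: 5 bars × 4 beats = 20 beats; 5 beats/chord → 4 chords.
E: 12 bars × 2 beats = 24 beats; 8 beats/chord → 3 chords.
Total: 16 + 24 + 24 + 4 + 3 = 71.

71 chords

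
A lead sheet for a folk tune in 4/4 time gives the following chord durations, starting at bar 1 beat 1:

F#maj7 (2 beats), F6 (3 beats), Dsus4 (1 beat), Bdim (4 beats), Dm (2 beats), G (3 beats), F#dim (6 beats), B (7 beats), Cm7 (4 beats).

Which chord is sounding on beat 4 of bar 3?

Dm

Beat 4 of bar 3 is beat (3−1)×4 + 4 = 12 overall.
Running totals: F#maj7 ends at 2, F6 ends at 5, Dsus4 ends at 6, Bdim ends at 10, Dm ends at 12.
Beat 12 falls within Dm.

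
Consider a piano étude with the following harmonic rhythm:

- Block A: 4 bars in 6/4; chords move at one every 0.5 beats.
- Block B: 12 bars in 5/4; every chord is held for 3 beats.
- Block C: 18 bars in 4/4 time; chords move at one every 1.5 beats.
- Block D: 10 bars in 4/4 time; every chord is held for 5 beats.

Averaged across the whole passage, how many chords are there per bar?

A: 4 bars of 6 beats is 24 beats; at 0.5 beats each that's 48 chords.
B: 12 bars of 5 beats is 60 beats; at 3 beats each that's 20 chords.
C: 18 bars of 4 beats is 72 beats; at 1.5 beats each that's 48 chords.
D: 10 bars of 4 beats is 40 beats; at 5 beats each that's 8 chords.
Overall: 124 chords over 44 bars → 124/44 = 31/11 chords per bar.

31/11 chords per bar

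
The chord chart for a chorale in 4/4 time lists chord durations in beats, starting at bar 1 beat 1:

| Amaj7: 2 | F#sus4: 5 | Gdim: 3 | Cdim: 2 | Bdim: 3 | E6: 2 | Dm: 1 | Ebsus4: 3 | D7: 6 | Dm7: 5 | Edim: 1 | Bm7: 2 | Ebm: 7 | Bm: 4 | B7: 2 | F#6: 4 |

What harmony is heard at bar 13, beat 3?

Beat 3 of bar 13 is beat (13−1)×4 + 3 = 51 overall.
Running totals: Amaj7 ends at 2, F#sus4 ends at 7, Gdim ends at 10, Cdim ends at 12, Bdim ends at 15, E6 ends at 17, Dm ends at 18, Ebsus4 ends at 21, D7 ends at 27, Dm7 ends at 32, Edim ends at 33, Bm7 ends at 35, Ebm ends at 42, Bm ends at 46, B7 ends at 48, F#6 ends at 52.
Beat 51 falls within F#6.

F#6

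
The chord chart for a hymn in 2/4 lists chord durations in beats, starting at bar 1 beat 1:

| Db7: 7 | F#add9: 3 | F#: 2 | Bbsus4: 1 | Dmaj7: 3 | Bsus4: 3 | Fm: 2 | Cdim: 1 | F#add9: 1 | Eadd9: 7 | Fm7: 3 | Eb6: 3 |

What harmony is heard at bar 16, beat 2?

Beat 2 of bar 16 is beat (16−1)×2 + 2 = 32 overall.
Running totals: Db7 ends at 7, F#add9 ends at 10, F# ends at 12, Bbsus4 ends at 13, Dmaj7 ends at 16, Bsus4 ends at 19, Fm ends at 21, Cdim ends at 22, F#add9 ends at 23, Eadd9 ends at 30, Fm7 ends at 33.
Beat 32 falls within Fm7.

Fm7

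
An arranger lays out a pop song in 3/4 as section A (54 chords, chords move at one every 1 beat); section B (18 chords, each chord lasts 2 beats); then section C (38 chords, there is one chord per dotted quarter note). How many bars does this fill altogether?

49 bars

A: 54 × 1 = 54 beats = 18 bars.
B: 18 × 2 = 36 beats = 12 bars.
C: 38 × 1.5 = 57 beats = 19 bars.
Total: 18 + 12 + 19 = 49 bars.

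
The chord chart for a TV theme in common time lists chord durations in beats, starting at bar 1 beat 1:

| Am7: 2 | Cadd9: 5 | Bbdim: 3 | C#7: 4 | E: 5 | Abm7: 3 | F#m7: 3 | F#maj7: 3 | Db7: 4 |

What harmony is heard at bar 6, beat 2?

Abm7

Beat 2 of bar 6 is beat (6−1)×4 + 2 = 22 overall.
Running totals: Am7 ends at 2, Cadd9 ends at 7, Bbdim ends at 10, C#7 ends at 14, E ends at 19, Abm7 ends at 22.
Beat 22 falls within Abm7.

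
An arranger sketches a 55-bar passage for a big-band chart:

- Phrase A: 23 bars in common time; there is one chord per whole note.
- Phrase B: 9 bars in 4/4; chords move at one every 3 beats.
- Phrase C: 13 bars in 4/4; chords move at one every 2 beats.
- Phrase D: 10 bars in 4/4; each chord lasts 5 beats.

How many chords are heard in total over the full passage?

69 chords

A: 23·4 = 92 beats, 92/4 = 23 chords.
B: 9·4 = 36 beats, 36/3 = 12 chords.
C: 13·4 = 52 beats, 52/2 = 26 chords.
D: 10·4 = 40 beats, 40/5 = 8 chords.
Total: 23 + 12 + 26 + 8 = 69.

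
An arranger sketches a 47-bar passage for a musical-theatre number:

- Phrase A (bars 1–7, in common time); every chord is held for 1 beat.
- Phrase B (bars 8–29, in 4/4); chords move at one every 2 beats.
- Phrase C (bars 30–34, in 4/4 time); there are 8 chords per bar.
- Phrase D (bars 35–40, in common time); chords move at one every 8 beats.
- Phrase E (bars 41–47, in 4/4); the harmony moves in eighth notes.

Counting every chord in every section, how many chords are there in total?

A: 7 bars × 4 beats = 28 beats; 1 beat/chord → 28 chords.
B: 22 bars × 4 beats = 88 beats; 2 beats/chord → 44 chords.
C: 5 bars × 4 beats = 20 beats; 0.5 beats/chord → 40 chords.
D: 6 bars × 4 beats = 24 beats; 8 beats/chord → 3 chords.
E: 7 bars × 4 beats = 28 beats; 0.5 beats/chord → 56 chords.
Total: 28 + 44 + 40 + 3 + 56 = 171.

171 chords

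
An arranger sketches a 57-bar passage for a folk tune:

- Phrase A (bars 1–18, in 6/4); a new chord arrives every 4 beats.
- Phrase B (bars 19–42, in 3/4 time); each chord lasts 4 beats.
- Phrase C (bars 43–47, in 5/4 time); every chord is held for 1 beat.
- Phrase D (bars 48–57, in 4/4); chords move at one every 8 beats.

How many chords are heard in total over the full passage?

75 chords

A: 18·6 = 108 beats, 108/4 = 27 chords.
B: 24·3 = 72 beats, 72/4 = 18 chords.
C: 5·5 = 25 beats, 25/1 = 25 chords.
D: 10·4 = 40 beats, 40/8 = 5 chords.
Total: 27 + 18 + 25 + 5 = 75.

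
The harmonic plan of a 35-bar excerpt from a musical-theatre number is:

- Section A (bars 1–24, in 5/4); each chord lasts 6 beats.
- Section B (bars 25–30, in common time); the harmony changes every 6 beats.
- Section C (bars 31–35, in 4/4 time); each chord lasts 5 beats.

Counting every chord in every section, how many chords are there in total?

28 chords

A has 120 beats and chords last 6 each, so 20 chords.
B has 24 beats and chords last 6 each, so 4 chords.
C has 20 beats and chords last 5 each, so 4 chords.
Total: 20 + 4 + 4 = 28.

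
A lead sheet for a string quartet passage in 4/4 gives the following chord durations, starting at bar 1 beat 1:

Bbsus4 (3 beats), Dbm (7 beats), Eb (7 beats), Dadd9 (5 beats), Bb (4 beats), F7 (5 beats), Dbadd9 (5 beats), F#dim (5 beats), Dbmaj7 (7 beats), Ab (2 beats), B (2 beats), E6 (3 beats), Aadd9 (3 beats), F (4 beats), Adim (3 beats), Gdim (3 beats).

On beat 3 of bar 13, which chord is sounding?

B

Beat 3 of bar 13 is beat (13−1)×4 + 3 = 51 overall.
Running totals: Bbsus4 ends at 3, Dbm ends at 10, Eb ends at 17, Dadd9 ends at 22, Bb ends at 26, F7 ends at 31, Dbadd9 ends at 36, F#dim ends at 41, Dbmaj7 ends at 48, Ab ends at 50, B ends at 52.
Beat 51 falls within B.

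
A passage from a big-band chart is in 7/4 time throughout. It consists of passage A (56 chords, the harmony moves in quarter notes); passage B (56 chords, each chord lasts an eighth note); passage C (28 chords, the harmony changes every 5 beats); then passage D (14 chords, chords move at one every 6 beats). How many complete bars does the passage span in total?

A: 56 × 1 = 56 beats = 8 bars.
B: 56 × 0.5 = 28 beats = 4 bars.
C: 28 × 5 = 140 beats = 20 bars.
D: 14 × 6 = 84 beats = 12 bars.
Total: 8 + 4 + 20 + 12 = 44 bars.

44 bars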